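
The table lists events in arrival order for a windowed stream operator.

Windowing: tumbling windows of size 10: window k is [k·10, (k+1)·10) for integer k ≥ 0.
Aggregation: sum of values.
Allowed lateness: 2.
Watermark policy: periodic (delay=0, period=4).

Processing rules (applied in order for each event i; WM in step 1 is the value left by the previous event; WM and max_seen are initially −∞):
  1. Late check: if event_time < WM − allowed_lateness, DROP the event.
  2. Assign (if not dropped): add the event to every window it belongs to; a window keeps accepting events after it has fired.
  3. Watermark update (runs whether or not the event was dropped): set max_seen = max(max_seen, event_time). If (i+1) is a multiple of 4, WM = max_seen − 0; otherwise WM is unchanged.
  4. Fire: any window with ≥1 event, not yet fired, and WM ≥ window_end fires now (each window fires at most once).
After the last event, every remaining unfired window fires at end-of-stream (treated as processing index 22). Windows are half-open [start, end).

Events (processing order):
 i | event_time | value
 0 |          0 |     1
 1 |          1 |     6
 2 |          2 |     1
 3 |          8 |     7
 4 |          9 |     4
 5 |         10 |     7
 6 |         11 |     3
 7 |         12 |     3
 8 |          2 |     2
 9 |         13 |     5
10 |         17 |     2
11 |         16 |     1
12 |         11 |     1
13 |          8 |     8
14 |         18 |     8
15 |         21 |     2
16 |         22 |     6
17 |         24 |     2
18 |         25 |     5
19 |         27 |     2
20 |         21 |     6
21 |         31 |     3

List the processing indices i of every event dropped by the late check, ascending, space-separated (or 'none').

i=0 t=0 v=1: → [0,10); WM=−∞
i=1 t=1 v=6: → [0,10); WM=−∞
i=2 t=2 v=1: → [0,10); WM=−∞
i=3 t=8 v=7: → [0,10); WM=8
i=4 t=9 v=4: → [0,10); WM=8
i=5 t=10 v=7: → [10,20); WM=8
i=6 t=11 v=3: → [10,20); WM=8
i=7 t=12 v=3: → [10,20); WM=12; [0,10) fires=19
i=8 t=2 v=2: DROP (t<12-2); WM=12
i=9 t=13 v=5: → [10,20); WM=12
i=10 t=17 v=2: → [10,20); WM=12
i=11 t=16 v=1: → [10,20); WM=17
i=12 t=11 v=1: DROP (t<17-2); WM=17
i=13 t=8 v=8: DROP (t<17-2); WM=17
i=14 t=18 v=8: → [10,20); WM=17
i=15 t=21 v=2: → [20,30); WM=21; [10,20) fires=29
i=16 t=22 v=6: → [20,30); WM=21
i=17 t=24 v=2: → [20,30); WM=21
i=18 t=25 v=5: → [20,30); WM=21
i=19 t=27 v=2: → [20,30); WM=27
i=20 t=21 v=6: DROP (t<27-2); WM=27
i=21 t=31 v=3: → [30,40); WM=27

8 12 13 20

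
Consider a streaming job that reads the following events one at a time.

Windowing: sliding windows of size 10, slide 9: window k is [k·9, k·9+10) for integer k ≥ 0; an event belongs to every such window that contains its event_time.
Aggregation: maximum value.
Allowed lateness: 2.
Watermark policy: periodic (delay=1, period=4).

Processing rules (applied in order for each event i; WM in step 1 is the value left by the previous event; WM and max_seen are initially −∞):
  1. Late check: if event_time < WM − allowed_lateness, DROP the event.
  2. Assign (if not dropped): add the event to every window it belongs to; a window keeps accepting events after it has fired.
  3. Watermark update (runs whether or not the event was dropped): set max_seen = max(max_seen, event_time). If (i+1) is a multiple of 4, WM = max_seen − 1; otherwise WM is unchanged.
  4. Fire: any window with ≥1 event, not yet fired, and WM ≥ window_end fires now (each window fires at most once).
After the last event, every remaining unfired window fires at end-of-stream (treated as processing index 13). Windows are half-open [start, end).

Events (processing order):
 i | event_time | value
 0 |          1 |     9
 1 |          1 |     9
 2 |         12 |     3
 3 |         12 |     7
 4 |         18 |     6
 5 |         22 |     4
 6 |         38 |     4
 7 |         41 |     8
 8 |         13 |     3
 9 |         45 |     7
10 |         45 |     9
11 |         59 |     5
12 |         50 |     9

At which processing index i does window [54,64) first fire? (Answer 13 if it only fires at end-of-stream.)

13

i=0 t=1 v=9: → [0,10); WM=−∞
i=1 t=1 v=9: → [0,10); WM=−∞
i=2 t=12 v=3: → [9,19); WM=−∞
i=3 t=12 v=7: → [9,19); WM=11; [0,10) fires=9
i=4 t=18 v=6: → [18,28),[9,19); WM=11
i=5 t=22 v=4: → [18,28); WM=11
i=6 t=38 v=4: → [36,46); WM=11
i=7 t=41 v=8: → [36,46); WM=40; [9,19) fires=7 [18,28) fires=6
i=8 t=13 v=3: DROP (t<40-2); WM=40
i=9 t=45 v=7: → [45,55),[36,46); WM=40
i=10 t=45 v=9: → [45,55),[36,46); WM=40
i=11 t=59 v=5: → [54,64); WM=58; [36,46) fires=9 [45,55) fires=9
i=12 t=50 v=9: DROP (t<58-2); WM=58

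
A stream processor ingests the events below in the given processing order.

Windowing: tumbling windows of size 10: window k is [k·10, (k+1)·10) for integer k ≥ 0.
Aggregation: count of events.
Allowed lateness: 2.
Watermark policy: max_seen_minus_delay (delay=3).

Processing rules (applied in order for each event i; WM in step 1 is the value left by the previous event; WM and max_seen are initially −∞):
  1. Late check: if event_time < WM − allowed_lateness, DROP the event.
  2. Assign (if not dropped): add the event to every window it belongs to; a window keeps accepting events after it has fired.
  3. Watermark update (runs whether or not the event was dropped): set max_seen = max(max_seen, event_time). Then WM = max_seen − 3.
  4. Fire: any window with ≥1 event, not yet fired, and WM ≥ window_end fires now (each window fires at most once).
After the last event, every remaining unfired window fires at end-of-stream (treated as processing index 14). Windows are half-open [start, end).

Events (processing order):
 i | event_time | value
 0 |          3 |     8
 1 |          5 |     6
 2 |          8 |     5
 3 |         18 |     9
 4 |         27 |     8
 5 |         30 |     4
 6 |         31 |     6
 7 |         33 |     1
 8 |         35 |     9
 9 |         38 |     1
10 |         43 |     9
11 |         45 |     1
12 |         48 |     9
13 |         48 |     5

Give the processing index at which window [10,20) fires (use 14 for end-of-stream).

i=0 t=3 v=8: → [0,10); WM=0
i=1 t=5 v=6: → [0,10); WM=2
i=2 t=8 v=5: → [0,10); WM=5
i=3 t=18 v=9: → [10,20); WM=15; [0,10) fires=3
i=4 t=27 v=8: → [20,30); WM=24; [10,20) fires=1
i=5 t=30 v=4: → [30,40); WM=27
i=6 t=31 v=6: → [30,40); WM=28
i=7 t=33 v=1: → [30,40); WM=30; [20,30) fires=1
i=8 t=35 v=9: → [30,40); WM=32
i=9 t=38 v=1: → [30,40); WM=35
i=10 t=43 v=9: → [40,50); WM=40; [30,40) fires=5
i=11 t=45 v=1: → [40,50); WM=42
i=12 t=48 v=9: → [40,50); WM=45
i=13 t=48 v=5: → [40,50); WM=45

4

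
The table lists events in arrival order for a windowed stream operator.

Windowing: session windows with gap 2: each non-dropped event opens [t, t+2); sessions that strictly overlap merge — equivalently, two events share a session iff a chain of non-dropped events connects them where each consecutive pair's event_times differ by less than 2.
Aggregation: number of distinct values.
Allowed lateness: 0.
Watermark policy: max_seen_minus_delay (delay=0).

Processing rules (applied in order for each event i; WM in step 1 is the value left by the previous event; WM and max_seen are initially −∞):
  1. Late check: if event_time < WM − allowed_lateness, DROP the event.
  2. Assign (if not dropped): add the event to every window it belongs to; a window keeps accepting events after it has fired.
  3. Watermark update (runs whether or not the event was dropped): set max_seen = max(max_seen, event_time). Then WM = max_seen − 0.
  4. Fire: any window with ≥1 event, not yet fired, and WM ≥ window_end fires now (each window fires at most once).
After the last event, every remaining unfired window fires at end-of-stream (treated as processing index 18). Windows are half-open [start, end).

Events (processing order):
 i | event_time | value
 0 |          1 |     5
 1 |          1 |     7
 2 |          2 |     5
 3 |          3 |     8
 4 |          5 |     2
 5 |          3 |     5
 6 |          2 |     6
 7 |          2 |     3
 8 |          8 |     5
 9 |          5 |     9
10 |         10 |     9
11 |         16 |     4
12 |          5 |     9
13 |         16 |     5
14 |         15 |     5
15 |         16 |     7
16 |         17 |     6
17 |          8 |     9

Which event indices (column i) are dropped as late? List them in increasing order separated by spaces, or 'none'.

i=0 t=1 v=5: → [1,3); WM=1
i=1 t=1 v=7: → [1,3); WM=1
i=2 t=2 v=5: → [1,4); WM=2
i=3 t=3 v=8: → [1,5); WM=3
i=4 t=5 v=2: → [5,7); WM=5
i=5 t=3 v=5: DROP (t<5-0); WM=5
i=6 t=2 v=6: DROP (t<5-0); WM=5
i=7 t=2 v=3: DROP (t<5-0); WM=5
i=8 t=8 v=5: → [8,10); WM=8
i=9 t=5 v=9: DROP (t<8-0); WM=8
i=10 t=10 v=9: → [10,12); WM=10
i=11 t=16 v=4: → [16,18); WM=16
i=12 t=5 v=9: DROP (t<16-0); WM=16
i=13 t=16 v=5: → [16,18); WM=16
i=14 t=15 v=5: DROP (t<16-0); WM=16
i=15 t=16 v=7: → [16,18); WM=16
i=16 t=17 v=6: → [16,19); WM=17
i=17 t=8 v=9: DROP (t<17-0); WM=17

5 6 7 9 12 14 17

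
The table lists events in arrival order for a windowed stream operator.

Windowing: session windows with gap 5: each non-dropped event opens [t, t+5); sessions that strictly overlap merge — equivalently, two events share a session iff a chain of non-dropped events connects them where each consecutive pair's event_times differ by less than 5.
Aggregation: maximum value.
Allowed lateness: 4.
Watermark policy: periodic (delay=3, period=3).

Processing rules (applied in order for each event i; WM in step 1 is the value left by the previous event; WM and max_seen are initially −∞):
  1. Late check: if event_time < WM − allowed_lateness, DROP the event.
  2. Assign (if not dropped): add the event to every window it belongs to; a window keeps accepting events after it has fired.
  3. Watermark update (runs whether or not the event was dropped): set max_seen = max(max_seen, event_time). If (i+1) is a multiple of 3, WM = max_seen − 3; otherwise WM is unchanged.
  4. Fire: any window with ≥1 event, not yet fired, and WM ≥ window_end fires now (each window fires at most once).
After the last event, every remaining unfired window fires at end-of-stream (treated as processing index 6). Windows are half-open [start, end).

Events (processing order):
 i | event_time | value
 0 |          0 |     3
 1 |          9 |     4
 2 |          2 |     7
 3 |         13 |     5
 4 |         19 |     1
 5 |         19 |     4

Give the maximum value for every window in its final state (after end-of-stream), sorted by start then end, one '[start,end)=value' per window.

[0,7)=7 [9,18)=5 [19,24)=4

i=0 t=0 v=3: → [0,5); WM=−∞
i=1 t=9 v=4: → [9,14); WM=−∞
i=2 t=2 v=7: → [0,7); WM=6
i=3 t=13 v=5: → [9,18); WM=6
i=4 t=19 v=1: → [19,24); WM=6
i=5 t=19 v=4: → [19,24); WM=16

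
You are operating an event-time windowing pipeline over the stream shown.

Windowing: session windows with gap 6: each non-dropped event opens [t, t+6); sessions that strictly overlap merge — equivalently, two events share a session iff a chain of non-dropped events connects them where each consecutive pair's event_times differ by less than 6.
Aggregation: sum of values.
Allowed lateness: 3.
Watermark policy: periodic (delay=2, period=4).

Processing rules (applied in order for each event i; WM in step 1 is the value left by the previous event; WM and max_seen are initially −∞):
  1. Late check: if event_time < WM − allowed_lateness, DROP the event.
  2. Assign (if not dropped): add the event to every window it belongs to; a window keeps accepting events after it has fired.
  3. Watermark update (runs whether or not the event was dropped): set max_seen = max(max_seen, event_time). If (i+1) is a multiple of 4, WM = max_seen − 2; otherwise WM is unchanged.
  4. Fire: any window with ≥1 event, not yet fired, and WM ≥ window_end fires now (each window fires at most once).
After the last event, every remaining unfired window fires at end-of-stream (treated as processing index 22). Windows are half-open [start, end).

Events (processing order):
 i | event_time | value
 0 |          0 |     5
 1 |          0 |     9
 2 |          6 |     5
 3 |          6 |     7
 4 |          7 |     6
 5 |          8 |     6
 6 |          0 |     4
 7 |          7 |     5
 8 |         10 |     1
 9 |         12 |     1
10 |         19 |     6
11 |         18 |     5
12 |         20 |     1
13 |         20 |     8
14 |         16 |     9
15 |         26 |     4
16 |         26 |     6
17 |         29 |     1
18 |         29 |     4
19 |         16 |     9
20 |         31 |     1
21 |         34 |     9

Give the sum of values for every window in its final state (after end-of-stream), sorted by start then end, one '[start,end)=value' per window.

[0,6)=14 [6,26)=60 [26,40)=25

i=0 t=0 v=5: → [0,6); WM=−∞
i=1 t=0 v=9: → [0,6); WM=−∞
i=2 t=6 v=5: → [6,12); WM=−∞
i=3 t=6 v=7: → [6,12); WM=4
i=4 t=7 v=6: → [6,13); WM=4
i=5 t=8 v=6: → [6,14); WM=4
i=6 t=0 v=4: DROP (t<4-3); WM=4
i=7 t=7 v=5: → [6,14); WM=6
i=8 t=10 v=1: → [6,16); WM=6
i=9 t=12 v=1: → [6,18); WM=6
i=10 t=19 v=6: → [19,25); WM=6
i=11 t=18 v=5: → [18,25); WM=17
i=12 t=20 v=1: → [18,26); WM=17
i=13 t=20 v=8: → [18,26); WM=17
i=14 t=16 v=9: → [6,26); WM=17
i=15 t=26 v=4: → [26,32); WM=24
i=16 t=26 v=6: → [26,32); WM=24
i=17 t=29 v=1: → [26,35); WM=24
i=18 t=29 v=4: → [26,35); WM=24
i=19 t=16 v=9: DROP (t<24-3); WM=27
i=20 t=31 v=1: → [26,37); WM=27
i=21 t=34 v=9: → [26,40); WM=27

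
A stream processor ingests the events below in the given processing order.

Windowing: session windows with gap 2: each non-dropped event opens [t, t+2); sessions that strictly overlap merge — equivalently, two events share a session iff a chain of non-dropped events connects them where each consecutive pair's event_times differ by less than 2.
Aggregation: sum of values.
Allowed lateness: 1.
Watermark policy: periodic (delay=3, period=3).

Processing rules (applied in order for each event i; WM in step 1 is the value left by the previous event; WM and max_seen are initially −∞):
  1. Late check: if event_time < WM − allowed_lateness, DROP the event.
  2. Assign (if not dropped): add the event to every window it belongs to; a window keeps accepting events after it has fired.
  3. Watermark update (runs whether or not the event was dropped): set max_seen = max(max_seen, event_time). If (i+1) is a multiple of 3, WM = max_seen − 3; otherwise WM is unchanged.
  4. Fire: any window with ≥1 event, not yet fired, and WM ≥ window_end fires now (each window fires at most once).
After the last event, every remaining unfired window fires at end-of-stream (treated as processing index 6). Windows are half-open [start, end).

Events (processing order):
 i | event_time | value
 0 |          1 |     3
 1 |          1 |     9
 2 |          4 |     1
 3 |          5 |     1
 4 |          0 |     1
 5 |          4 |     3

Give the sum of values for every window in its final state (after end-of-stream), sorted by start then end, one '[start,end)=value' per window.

i=0 t=1 v=3: → [1,3); WM=−∞
i=1 t=1 v=9: → [1,3); WM=−∞
i=2 t=4 v=1: → [4,6); WM=1
i=3 t=5 v=1: → [4,7); WM=1
i=4 t=0 v=1: → [0,3); WM=1
i=5 t=4 v=3: → [4,7); WM=2

[0,3)=13 [4,7)=5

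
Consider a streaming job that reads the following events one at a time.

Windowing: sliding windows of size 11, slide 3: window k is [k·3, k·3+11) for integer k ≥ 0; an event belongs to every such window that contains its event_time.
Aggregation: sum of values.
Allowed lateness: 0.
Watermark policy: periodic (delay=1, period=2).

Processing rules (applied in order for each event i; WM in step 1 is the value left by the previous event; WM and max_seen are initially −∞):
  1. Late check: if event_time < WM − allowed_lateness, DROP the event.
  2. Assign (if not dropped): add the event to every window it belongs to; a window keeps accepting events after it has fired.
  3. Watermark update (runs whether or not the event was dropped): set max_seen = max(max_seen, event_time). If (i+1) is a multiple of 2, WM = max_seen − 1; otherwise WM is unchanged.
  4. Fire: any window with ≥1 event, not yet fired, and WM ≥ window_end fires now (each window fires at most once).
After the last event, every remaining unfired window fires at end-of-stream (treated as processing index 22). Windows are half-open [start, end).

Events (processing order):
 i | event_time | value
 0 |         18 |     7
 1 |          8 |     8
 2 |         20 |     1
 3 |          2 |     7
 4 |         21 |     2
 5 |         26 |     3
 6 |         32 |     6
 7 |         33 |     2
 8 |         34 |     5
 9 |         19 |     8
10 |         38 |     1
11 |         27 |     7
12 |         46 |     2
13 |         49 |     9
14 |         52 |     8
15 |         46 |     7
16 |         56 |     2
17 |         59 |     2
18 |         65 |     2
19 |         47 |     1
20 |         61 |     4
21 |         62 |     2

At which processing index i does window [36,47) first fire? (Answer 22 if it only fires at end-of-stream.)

13

i=0 t=18 v=7: → [18,29),[15,26),[12,23),[9,20); WM=−∞
i=1 t=8 v=8: → [6,17),[3,14),[0,11); WM=17; [0,11) fires=8 [3,14) fires=8 [6,17) fires=8
i=2 t=20 v=1: → [18,29),[15,26),[12,23); WM=17
i=3 t=2 v=7: DROP (t<17-0); WM=19
i=4 t=21 v=2: → [21,32),[18,29),[15,26),[12,23); WM=19
i=5 t=26 v=3: → [24,35),[21,32),[18,29); WM=25; [9,20) fires=7 [12,23) fires=10
i=6 t=32 v=6: → [30,41),[27,38),[24,35); WM=25
i=7 t=33 v=2: → [33,44),[30,41),[27,38),[24,35); WM=32; [15,26) fires=10 [18,29) fires=13 [21,32) fires=5
i=8 t=34 v=5: → [33,44),[30,41),[27,38),[24,35); WM=32
i=9 t=19 v=8: DROP (t<32-0); WM=33
i=10 t=38 v=1: → [36,47),[33,44),[30,41); WM=33
i=11 t=27 v=7: DROP (t<33-0); WM=37; [24,35) fires=16
i=12 t=46 v=2: → [45,56),[42,53),[39,50),[36,47); WM=37
i=13 t=49 v=9: → [48,59),[45,56),[42,53),[39,50); WM=48; [27,38) fires=13 [30,41) fires=14 [33,44) fires=8 [36,47) fires=3
i=14 t=52 v=8: → [51,62),[48,59),[45,56),[42,53); WM=48
i=15 t=46 v=7: DROP (t<48-0); WM=51; [39,50) fires=11
i=16 t=56 v=2: → [54,65),[51,62),[48,59); WM=51
i=17 t=59 v=2: → [57,68),[54,65),[51,62); WM=58; [42,53) fires=19 [45,56) fires=19
i=18 t=65 v=2: → [63,74),[60,71),[57,68); WM=58
i=19 t=47 v=1: DROP (t<58-0); WM=64; [48,59) fires=19 [51,62) fires=12
i=20 t=61 v=4: DROP (t<64-0); WM=64
i=21 t=62 v=2: DROP (t<64-0); WM=64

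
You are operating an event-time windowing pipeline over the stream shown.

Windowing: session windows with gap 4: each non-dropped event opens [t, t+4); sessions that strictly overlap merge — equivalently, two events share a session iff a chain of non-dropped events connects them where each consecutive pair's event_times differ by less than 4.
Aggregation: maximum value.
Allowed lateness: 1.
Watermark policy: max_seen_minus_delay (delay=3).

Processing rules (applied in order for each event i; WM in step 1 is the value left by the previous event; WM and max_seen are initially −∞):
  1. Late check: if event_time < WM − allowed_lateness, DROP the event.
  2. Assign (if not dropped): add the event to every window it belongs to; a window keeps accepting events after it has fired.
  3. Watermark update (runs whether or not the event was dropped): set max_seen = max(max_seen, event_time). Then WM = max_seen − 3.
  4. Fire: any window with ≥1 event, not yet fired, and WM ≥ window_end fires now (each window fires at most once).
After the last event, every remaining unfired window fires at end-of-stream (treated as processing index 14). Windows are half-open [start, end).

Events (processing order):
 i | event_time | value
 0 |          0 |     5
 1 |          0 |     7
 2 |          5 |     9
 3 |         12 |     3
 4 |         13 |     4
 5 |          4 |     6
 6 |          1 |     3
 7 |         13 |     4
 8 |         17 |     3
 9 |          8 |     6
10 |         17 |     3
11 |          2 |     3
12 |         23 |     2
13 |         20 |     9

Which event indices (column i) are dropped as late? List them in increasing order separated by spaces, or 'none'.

5 6 9 11

i=0 t=0 v=5: → [0,4); WM=-3
i=1 t=0 v=7: → [0,4); WM=-3
i=2 t=5 v=9: → [5,9); WM=2
i=3 t=12 v=3: → [12,16); WM=9
i=4 t=13 v=4: → [12,17); WM=10
i=5 t=4 v=6: DROP (t<10-1); WM=10
i=6 t=1 v=3: DROP (t<10-1); WM=10
i=7 t=13 v=4: → [12,17); WM=10
i=8 t=17 v=3: → [17,21); WM=14
i=9 t=8 v=6: DROP (t<14-1); WM=14
i=10 t=17 v=3: → [17,21); WM=14
i=11 t=2 v=3: DROP (t<14-1); WM=14
i=12 t=23 v=2: → [23,27); WM=20
i=13 t=20 v=9: → [17,27); WM=20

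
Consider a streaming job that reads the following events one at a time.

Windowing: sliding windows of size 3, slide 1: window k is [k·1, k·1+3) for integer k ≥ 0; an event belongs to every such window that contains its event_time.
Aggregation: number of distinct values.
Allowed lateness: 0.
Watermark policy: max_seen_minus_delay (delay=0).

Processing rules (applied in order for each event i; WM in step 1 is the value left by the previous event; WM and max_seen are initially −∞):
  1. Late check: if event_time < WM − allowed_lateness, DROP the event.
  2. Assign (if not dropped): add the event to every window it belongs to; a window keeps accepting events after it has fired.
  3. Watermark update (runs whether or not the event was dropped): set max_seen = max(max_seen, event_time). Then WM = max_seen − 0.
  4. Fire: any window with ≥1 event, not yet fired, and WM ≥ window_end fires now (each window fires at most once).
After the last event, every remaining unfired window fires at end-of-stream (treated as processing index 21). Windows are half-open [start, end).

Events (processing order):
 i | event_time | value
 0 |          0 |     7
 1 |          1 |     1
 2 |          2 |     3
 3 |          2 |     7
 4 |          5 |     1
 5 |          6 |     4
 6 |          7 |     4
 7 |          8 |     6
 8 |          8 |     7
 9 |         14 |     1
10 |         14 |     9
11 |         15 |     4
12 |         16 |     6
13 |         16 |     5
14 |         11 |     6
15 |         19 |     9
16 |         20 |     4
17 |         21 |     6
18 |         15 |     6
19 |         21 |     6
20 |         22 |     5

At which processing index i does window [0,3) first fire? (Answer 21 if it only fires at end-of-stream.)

i=0 t=0 v=7: → [0,3); WM=0
i=1 t=1 v=1: → [1,4),[0,3); WM=1
i=2 t=2 v=3: → [2,5),[1,4),[0,3); WM=2
i=3 t=2 v=7: → [2,5),[1,4),[0,3); WM=2
i=4 t=5 v=1: → [5,8),[4,7),[3,6); WM=5; [0,3) fires=3 [1,4) fires=3 [2,5) fires=2
i=5 t=6 v=4: → [6,9),[5,8),[4,7); WM=6; [3,6) fires=1
i=6 t=7 v=4: → [7,10),[6,9),[5,8); WM=7; [4,7) fires=2
i=7 t=8 v=6: → [8,11),[7,10),[6,9); WM=8; [5,8) fires=2
i=8 t=8 v=7: → [8,11),[7,10),[6,9); WM=8
i=9 t=14 v=1: → [14,17),[13,16),[12,15); WM=14; [6,9) fires=3 [7,10) fires=3 [8,11) fires=2
i=10 t=14 v=9: → [14,17),[13,16),[12,15); WM=14
i=11 t=15 v=4: → [15,18),[14,17),[13,16); WM=15; [12,15) fires=2
i=12 t=16 v=6: → [16,19),[15,18),[14,17); WM=16; [13,16) fires=3
i=13 t=16 v=5: → [16,19),[15,18),[14,17); WM=16
i=14 t=11 v=6: DROP (t<16-0); WM=16
i=15 t=19 v=9: → [19,22),[18,21),[17,20); WM=19; [14,17) fires=5 [15,18) fires=3 [16,19) fires=2
i=16 t=20 v=4: → [20,23),[19,22),[18,21); WM=20; [17,20) fires=1
i=17 t=21 v=6: → [21,24),[20,23),[19,22); WM=21; [18,21) fires=2
i=18 t=15 v=6: DROP (t<21-0); WM=21
i=19 t=21 v=6: → [21,24),[20,23),[19,22); WM=21
i=20 t=22 v=5: → [22,25),[21,24),[20,23); WM=22; [19,22) fires=3

4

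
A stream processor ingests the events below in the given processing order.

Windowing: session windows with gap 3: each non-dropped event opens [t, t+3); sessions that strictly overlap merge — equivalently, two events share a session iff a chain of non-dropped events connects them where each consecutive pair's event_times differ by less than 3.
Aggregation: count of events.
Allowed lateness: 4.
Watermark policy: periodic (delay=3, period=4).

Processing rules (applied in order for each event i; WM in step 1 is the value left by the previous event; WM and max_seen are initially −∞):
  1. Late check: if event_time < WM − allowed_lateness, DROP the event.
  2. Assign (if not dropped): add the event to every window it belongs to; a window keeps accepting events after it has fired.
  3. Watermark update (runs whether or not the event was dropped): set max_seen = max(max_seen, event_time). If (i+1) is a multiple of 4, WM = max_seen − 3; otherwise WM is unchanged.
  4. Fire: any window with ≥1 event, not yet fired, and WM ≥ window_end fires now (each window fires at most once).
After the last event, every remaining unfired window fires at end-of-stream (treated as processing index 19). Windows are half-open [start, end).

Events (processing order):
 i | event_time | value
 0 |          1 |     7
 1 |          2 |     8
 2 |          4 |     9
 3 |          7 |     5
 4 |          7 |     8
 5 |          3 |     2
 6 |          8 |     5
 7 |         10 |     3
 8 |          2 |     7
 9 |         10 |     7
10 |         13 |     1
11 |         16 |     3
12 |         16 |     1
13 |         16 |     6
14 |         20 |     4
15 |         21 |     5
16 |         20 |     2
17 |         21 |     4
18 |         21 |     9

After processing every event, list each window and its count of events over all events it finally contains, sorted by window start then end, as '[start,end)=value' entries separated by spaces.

i=0 t=1 v=7: → [1,4); WM=−∞
i=1 t=2 v=8: → [1,5); WM=−∞
i=2 t=4 v=9: → [1,7); WM=−∞
i=3 t=7 v=5: → [7,10); WM=4
i=4 t=7 v=8: → [7,10); WM=4
i=5 t=3 v=2: → [1,7); WM=4
i=6 t=8 v=5: → [7,11); WM=4
i=7 t=10 v=3: → [7,13); WM=7
i=8 t=2 v=7: DROP (t<7-4); WM=7
i=9 t=10 v=7: → [7,13); WM=7
i=10 t=13 v=1: → [13,16); WM=7
i=11 t=16 v=3: → [16,19); WM=13
i=12 t=16 v=1: → [16,19); WM=13
i=13 t=16 v=6: → [16,19); WM=13
i=14 t=20 v=4: → [20,23); WM=13
i=15 t=21 v=5: → [20,24); WM=18
i=16 t=20 v=2: → [20,24); WM=18
i=17 t=21 v=4: → [20,24); WM=18
i=18 t=21 v=9: → [20,24); WM=18

[1,7)=4 [7,13)=5 [13,16)=1 [16,19)=3 [20,24)=5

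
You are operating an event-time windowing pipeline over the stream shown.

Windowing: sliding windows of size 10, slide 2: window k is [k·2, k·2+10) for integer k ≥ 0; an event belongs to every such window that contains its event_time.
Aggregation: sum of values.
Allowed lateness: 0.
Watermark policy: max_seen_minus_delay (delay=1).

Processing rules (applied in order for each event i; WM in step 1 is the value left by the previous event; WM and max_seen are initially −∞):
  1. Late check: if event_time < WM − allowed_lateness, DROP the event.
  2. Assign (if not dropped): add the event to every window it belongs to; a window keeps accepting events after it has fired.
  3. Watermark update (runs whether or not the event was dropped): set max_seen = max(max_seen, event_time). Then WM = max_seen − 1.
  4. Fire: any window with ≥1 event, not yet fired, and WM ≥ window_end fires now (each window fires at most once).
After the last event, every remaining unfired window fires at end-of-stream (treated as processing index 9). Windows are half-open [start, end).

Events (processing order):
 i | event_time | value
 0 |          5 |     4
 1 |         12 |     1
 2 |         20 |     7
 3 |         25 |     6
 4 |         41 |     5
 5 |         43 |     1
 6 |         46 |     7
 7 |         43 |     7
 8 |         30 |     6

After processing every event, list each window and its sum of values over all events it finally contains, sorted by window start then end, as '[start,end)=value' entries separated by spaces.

[0,10)=4 [2,12)=4 [4,14)=5 [6,16)=1 [8,18)=1 [10,20)=1 [12,22)=8 [14,24)=7 [16,26)=13 [18,28)=13 [20,30)=13 [22,32)=6 [24,34)=6 [32,42)=5 [34,44)=6 [36,46)=6 [38,48)=13 [40,50)=13 [42,52)=8 [44,54)=7 [46,56)=7

i=0 t=5 v=4: → [4,14),[2,12),[0,10); WM=4
i=1 t=12 v=1: → [12,22),[10,20),[8,18),[6,16),[4,14); WM=11; [0,10) fires=4
i=2 t=20 v=7: → [20,30),[18,28),[16,26),[14,24),[12,22); WM=19; [2,12) fires=4 [4,14) fires=5 [6,16) fires=1 [8,18) fires=1
i=3 t=25 v=6: → [24,34),[22,32),[20,30),[18,28),[16,26); WM=24; [10,20) fires=1 [12,22) fires=8 [14,24) fires=7
i=4 t=41 v=5: → [40,50),[38,48),[36,46),[34,44),[32,42); WM=40; [16,26) fires=13 [18,28) fires=13 [20,30) fires=13 [22,32) fires=6 [24,34) fires=6
i=5 t=43 v=1: → [42,52),[40,50),[38,48),[36,46),[34,44); WM=42; [32,42) fires=5
i=6 t=46 v=7: → [46,56),[44,54),[42,52),[40,50),[38,48); WM=45; [34,44) fires=6
i=7 t=43 v=7: DROP (t<45-0); WM=45
i=8 t=30 v=6: DROP (t<45-0); WM=45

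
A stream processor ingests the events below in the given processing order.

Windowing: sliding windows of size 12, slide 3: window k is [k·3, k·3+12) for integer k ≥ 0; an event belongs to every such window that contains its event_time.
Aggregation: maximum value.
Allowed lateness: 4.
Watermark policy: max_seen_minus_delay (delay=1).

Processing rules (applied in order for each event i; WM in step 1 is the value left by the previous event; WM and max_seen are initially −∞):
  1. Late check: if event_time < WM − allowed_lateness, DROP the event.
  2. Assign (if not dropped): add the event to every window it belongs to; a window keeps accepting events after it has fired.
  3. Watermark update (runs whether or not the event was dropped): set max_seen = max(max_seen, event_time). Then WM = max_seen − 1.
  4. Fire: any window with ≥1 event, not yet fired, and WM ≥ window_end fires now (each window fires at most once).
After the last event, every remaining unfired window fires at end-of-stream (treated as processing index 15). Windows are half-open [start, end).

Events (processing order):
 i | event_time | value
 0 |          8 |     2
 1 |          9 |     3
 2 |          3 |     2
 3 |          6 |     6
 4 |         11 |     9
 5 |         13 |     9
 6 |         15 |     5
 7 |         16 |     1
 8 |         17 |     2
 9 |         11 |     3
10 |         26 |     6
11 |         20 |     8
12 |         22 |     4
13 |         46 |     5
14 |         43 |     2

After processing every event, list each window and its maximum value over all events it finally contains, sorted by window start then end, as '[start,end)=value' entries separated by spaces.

i=0 t=8 v=2: → [6,18),[3,15),[0,12); WM=7
i=1 t=9 v=3: → [9,21),[6,18),[3,15),[0,12); WM=8
i=2 t=3 v=2: DROP (t<8-4); WM=8
i=3 t=6 v=6: → [6,18),[3,15),[0,12); WM=8
i=4 t=11 v=9: → [9,21),[6,18),[3,15),[0,12); WM=10
i=5 t=13 v=9: → [12,24),[9,21),[6,18),[3,15); WM=12; [0,12) fires=9
i=6 t=15 v=5: → [15,27),[12,24),[9,21),[6,18); WM=14
i=7 t=16 v=1: → [15,27),[12,24),[9,21),[6,18); WM=15; [3,15) fires=9
i=8 t=17 v=2: → [15,27),[12,24),[9,21),[6,18); WM=16
i=9 t=11 v=3: DROP (t<16-4); WM=16
i=10 t=26 v=6: → [24,36),[21,33),[18,30),[15,27); WM=25; [6,18) fires=9 [9,21) fires=9 [12,24) fires=9
i=11 t=20 v=8: DROP (t<25-4); WM=25
i=12 t=22 v=4: → [21,33),[18,30),[15,27),[12,24); WM=25
i=13 t=46 v=5: → [45,57),[42,54),[39,51),[36,48); WM=45; [15,27) fires=6 [18,30) fires=6 [21,33) fires=6 [24,36) fires=6
i=14 t=43 v=2: → [42,54),[39,51),[36,48),[33,45); WM=45; [33,45) fires=2

[0,12)=9 [3,15)=9 [6,18)=9 [9,21)=9 [12,24)=9 [15,27)=6 [18,30)=6 [21,33)=6 [24,36)=6 [33,45)=2 [36,48)=5 [39,51)=5 [42,54)=5 [45,57)=5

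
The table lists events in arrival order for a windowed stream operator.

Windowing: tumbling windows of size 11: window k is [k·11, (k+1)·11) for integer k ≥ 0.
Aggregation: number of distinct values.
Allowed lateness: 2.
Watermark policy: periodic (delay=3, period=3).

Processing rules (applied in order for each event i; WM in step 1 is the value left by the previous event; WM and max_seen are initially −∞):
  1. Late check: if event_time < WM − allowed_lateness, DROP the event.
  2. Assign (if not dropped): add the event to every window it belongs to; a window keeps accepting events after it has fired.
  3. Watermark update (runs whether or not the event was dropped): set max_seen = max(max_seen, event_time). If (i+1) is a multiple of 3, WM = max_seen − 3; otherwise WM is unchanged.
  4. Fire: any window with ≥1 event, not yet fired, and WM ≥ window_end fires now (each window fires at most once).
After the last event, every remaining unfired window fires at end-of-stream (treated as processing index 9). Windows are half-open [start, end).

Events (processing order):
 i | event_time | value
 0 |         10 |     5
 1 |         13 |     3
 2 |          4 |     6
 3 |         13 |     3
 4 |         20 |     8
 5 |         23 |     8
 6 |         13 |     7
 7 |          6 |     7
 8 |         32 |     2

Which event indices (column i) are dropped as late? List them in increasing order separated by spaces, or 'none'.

i=0 t=10 v=5: → [0,11); WM=−∞
i=1 t=13 v=3: → [11,22); WM=−∞
i=2 t=4 v=6: → [0,11); WM=10
i=3 t=13 v=3: → [11,22); WM=10
i=4 t=20 v=8: → [11,22); WM=10
i=5 t=23 v=8: → [22,33); WM=20; [0,11) fires=2
i=6 t=13 v=7: DROP (t<20-2); WM=20
i=7 t=6 v=7: DROP (t<20-2); WM=20
i=8 t=32 v=2: → [22,33); WM=29; [11,22) fires=2

6 7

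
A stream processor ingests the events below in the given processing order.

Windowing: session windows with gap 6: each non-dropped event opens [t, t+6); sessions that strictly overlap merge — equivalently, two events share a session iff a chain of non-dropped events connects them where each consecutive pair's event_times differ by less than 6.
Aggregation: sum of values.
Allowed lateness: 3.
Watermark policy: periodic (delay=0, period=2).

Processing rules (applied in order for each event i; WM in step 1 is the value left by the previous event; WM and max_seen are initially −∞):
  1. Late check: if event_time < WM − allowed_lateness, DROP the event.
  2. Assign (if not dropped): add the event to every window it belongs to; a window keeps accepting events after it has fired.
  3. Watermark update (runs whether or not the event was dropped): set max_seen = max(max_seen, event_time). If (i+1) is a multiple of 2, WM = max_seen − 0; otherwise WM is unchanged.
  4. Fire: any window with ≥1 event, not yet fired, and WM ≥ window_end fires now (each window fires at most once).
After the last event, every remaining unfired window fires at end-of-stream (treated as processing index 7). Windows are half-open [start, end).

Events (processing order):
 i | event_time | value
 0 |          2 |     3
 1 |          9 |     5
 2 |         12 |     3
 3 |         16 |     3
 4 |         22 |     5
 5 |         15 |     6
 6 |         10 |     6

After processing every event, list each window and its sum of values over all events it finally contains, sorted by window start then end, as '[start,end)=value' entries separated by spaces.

[2,8)=3 [9,22)=17 [22,28)=5

i=0 t=2 v=3: → [2,8); WM=−∞
i=1 t=9 v=5: → [9,15); WM=9
i=2 t=12 v=3: → [9,18); WM=9
i=3 t=16 v=3: → [9,22); WM=16
i=4 t=22 v=5: → [22,28); WM=16
i=5 t=15 v=6: → [9,22); WM=22
i=6 t=10 v=6: DROP (t<22-3); WM=22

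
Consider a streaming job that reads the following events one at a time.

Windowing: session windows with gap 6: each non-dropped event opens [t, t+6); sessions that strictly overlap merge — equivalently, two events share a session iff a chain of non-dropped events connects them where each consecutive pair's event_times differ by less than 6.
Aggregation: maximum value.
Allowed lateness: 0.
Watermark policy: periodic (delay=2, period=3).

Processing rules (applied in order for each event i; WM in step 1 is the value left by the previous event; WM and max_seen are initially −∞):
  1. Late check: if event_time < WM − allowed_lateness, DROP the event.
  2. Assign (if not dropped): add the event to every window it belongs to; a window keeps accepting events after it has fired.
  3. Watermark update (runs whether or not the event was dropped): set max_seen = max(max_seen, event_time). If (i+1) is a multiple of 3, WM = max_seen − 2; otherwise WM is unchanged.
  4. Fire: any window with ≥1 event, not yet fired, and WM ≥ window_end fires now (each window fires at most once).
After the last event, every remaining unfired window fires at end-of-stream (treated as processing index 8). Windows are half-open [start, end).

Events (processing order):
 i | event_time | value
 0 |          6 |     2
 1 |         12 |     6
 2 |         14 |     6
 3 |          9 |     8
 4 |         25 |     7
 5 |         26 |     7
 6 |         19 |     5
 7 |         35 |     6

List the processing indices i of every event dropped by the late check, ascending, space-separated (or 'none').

3 6

i=0 t=6 v=2: → [6,12); WM=−∞
i=1 t=12 v=6: → [12,18); WM=−∞
i=2 t=14 v=6: → [12,20); WM=12
i=3 t=9 v=8: DROP (t<12-0); WM=12
i=4 t=25 v=7: → [25,31); WM=12
i=5 t=26 v=7: → [25,32); WM=24
i=6 t=19 v=5: DROP (t<24-0); WM=24
i=7 t=35 v=6: → [35,41); WM=24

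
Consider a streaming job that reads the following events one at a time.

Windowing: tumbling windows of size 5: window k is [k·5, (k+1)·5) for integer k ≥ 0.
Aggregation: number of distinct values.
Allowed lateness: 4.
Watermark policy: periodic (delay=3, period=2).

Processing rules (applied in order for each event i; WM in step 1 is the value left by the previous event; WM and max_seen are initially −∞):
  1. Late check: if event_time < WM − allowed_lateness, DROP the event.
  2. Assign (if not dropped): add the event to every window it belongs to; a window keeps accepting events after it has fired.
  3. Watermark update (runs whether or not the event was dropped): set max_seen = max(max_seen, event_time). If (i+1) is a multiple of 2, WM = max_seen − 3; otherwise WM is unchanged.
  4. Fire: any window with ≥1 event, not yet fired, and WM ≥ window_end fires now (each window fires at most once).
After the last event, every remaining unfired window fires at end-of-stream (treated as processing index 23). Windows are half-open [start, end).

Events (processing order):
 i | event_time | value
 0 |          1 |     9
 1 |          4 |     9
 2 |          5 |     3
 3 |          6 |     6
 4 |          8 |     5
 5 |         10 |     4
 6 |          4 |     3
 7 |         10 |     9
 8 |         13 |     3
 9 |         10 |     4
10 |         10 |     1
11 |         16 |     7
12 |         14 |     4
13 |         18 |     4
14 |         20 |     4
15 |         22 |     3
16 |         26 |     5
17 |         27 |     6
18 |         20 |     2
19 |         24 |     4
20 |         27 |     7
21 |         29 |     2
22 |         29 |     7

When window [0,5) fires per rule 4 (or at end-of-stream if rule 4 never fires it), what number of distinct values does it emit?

1

i=0 t=1 v=9: → [0,5); WM=−∞
i=1 t=4 v=9: → [0,5); WM=1
i=2 t=5 v=3: → [5,10); WM=1
i=3 t=6 v=6: → [5,10); WM=3
i=4 t=8 v=5: → [5,10); WM=3
i=5 t=10 v=4: → [10,15); WM=7; [0,5) fires=1
i=6 t=4 v=3: → [0,5); WM=7
i=7 t=10 v=9: → [10,15); WM=7
i=8 t=13 v=3: → [10,15); WM=7
i=9 t=10 v=4: → [10,15); WM=10; [5,10) fires=3
i=10 t=10 v=1: → [10,15); WM=10
i=11 t=16 v=7: → [15,20); WM=13
i=12 t=14 v=4: → [10,15); WM=13
i=13 t=18 v=4: → [15,20); WM=15; [10,15) fires=4
i=14 t=20 v=4: → [20,25); WM=15
i=15 t=22 v=3: → [20,25); WM=19
i=16 t=26 v=5: → [25,30); WM=19
i=17 t=27 v=6: → [25,30); WM=24; [15,20) fires=2
i=18 t=20 v=2: → [20,25); WM=24
i=19 t=24 v=4: → [20,25); WM=24
i=20 t=27 v=7: → [25,30); WM=24
i=21 t=29 v=2: → [25,30); WM=26; [20,25) fires=3
i=22 t=29 v=7: → [25,30); WM=26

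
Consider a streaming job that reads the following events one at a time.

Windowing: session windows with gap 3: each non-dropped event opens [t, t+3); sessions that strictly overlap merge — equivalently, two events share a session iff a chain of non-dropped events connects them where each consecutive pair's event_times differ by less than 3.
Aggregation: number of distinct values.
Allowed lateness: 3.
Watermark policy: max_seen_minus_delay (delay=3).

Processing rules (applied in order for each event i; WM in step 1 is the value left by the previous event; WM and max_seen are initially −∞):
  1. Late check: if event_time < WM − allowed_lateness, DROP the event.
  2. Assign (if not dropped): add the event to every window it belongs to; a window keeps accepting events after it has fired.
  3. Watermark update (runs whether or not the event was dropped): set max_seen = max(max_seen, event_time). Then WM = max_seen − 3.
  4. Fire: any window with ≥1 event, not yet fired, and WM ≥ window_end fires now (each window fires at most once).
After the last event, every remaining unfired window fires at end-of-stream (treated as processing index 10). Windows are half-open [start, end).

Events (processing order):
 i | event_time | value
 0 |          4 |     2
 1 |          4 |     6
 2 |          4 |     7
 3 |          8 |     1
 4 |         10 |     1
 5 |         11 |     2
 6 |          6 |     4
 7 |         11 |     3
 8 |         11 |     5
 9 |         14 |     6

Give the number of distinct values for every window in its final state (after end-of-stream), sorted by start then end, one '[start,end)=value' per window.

[4,14)=7 [14,17)=1

i=0 t=4 v=2: → [4,7); WM=1
i=1 t=4 v=6: → [4,7); WM=1
i=2 t=4 v=7: → [4,7); WM=1
i=3 t=8 v=1: → [8,11); WM=5
i=4 t=10 v=1: → [8,13); WM=7
i=5 t=11 v=2: → [8,14); WM=8
i=6 t=6 v=4: → [4,14); WM=8
i=7 t=11 v=3: → [4,14); WM=8
i=8 t=11 v=5: → [4,14); WM=8
i=9 t=14 v=6: → [14,17); WM=11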